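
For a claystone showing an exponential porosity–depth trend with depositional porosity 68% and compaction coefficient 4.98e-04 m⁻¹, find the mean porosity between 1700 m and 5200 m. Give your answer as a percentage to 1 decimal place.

13.8%

Working in km (1 km = 1000 m; c in km⁻¹ = c in m⁻¹ × 1000):
⟨n⟩ = (1/(Z₂−Z₁)) ∫ n₀ e^(−cZ) dZ = n₀·(e^(−c·Z₁) − e^(−c·Z₂)) / (c·(Z₂−Z₁))
e^(−0.498×1.7) = 0.4289; e^(−0.498×5.2) = 0.0751
⟨n⟩ = 0.68 × (0.4289 − 0.0751) / (0.498 × 3.5) = 0.68 × 0.2030 = 0.1380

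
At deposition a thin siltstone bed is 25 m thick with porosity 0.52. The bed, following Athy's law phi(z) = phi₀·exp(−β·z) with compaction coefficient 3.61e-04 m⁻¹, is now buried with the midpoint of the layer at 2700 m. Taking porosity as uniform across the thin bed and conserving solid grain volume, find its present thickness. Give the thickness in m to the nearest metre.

Working in km (1 km = 1000 m; β in km⁻¹ = β in m⁻¹ × 1000):
Porosity at 2.7 km: phi = 0.52·exp(−0.361×2.7) = 0.1962
Solid-volume conservation: h(1−phi) = h₀(1−phi₀) ⇒ h = h₀·(1−phi₀)/(1−phi)
h = 0.025 × (1 − 0.52)/(1 − 0.1962) = 0.025 × 0.5972 = 0.0149 km

15 m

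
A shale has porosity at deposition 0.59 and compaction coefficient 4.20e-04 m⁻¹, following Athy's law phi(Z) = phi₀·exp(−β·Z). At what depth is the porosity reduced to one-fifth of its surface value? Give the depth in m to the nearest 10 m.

3830 m

Working in km (1 km = 1000 m; β in km⁻¹ = β in m⁻¹ × 1000):
phi/phi₀ = 1/5 ⇒ exp(−β·Z) = 1/5 ⇒ Z = ln(5) / β
Z = 1.6094 / 0.42 = 3.832 km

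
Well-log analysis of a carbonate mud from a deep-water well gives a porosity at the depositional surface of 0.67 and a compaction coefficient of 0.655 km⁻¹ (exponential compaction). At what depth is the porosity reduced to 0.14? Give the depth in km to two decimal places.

2.39 km

Invert Athy's law: z = ln(φ₀/φ) / c
z = ln(0.67/0.14) / 0.655 = ln(4.786) / 0.655 = 1.5656 / 0.655 = 2.390 km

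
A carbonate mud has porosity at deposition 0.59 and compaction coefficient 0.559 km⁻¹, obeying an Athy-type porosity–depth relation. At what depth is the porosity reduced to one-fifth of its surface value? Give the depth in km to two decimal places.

n/n₀ = 1/5 ⇒ exp(−β·z) = 1/5 ⇒ z = ln(5) / β
z = 1.6094 / 0.559 = 2.879 km

2.88 km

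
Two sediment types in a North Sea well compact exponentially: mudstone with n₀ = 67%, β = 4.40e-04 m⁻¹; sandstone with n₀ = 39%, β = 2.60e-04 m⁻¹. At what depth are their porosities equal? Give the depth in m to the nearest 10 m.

3010 m

Working in km (1 km = 1000 m; β in km⁻¹ = β in m⁻¹ × 1000):
Set n₀ₐ e^(−βₐz) = n₀ᵦ e^(−βᵦz) ⇒ ln(n₀ₐ/n₀ᵦ) = (βₐ − βᵦ)·z
z = ln(0.67/0.39) / (0.44 − 0.26) = 0.5411 / 0.18 = 3.006 km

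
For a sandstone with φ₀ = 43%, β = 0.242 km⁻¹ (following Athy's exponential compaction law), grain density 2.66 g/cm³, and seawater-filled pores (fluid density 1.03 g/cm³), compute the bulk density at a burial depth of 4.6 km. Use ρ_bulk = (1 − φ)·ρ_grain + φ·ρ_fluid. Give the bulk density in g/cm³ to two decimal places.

2.43 g/cm³

Porosity at depth: φ = 0.43·exp(−0.242×4.6) = 0.43×0.3285 = 0.1413
Bulk density: ρ_b = (1−φ)ρ_g + φ·ρ_f = 0.8587×2.66 + 0.1413×1.03
       = 2.284 + 0.145 = 2.430 g/cm³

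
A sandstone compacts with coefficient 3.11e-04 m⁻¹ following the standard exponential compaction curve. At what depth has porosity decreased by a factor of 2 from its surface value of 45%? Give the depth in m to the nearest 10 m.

2230 m

Working in km (1 km = 1000 m; β in km⁻¹ = β in m⁻¹ × 1000):
phi/phi₀ = 1/2 ⇒ exp(−β·d) = 1/2 ⇒ d = ln(2) / β
d = 0.6931 / 0.311 = 2.229 km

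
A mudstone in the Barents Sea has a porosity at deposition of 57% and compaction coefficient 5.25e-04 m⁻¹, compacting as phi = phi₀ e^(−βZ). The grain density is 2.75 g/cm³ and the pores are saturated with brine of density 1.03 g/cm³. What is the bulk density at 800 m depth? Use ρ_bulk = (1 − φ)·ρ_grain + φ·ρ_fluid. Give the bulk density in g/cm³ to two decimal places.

2.11 g/cm³

Working in km (1 km = 1000 m; β in km⁻¹ = β in m⁻¹ × 1000):
Porosity at depth: phi = 0.57·exp(−0.525×0.8) = 0.57×0.6570 = 0.3745
Bulk density: ρ_b = (1−phi)ρ_g + phi·ρ_f = 0.6255×2.75 + 0.3745×1.03
       = 1.720 + 0.386 = 2.106 g/cm³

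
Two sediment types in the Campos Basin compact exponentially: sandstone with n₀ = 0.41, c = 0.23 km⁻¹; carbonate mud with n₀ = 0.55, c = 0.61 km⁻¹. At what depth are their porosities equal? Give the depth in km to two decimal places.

Set n₀ₐ e^(−cₐd) = n₀ᵦ e^(−cᵦd) ⇒ ln(n₀ₐ/n₀ᵦ) = (cₐ − cᵦ)·d
d = ln(0.41/0.55) / (0.23 − 0.61) = -0.2938 / -0.38 = 0.773 km

0.77 km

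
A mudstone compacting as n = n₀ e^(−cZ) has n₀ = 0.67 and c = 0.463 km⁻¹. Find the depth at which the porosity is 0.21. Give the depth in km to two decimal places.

Invert Athy's law: Z = ln(n₀/n) / c
Z = ln(0.67/0.21) / 0.463 = ln(3.19) / 0.463 = 1.1602 / 0.463 = 2.506 km

2.51 km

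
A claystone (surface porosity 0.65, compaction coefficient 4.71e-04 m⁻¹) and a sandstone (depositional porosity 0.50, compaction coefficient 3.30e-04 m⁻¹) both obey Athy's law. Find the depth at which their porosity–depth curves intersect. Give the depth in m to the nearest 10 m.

Working in km (1 km = 1000 m; c in km⁻¹ = c in m⁻¹ × 1000):
Set φ₀ₐ e^(−cₐd) = φ₀ᵦ e^(−cᵦd) ⇒ ln(φ₀ₐ/φ₀ᵦ) = (cₐ − cᵦ)·d
d = ln(0.65/0.5) / (0.471 − 0.33) = 0.2624 / 0.141 = 1.861 km

1860 m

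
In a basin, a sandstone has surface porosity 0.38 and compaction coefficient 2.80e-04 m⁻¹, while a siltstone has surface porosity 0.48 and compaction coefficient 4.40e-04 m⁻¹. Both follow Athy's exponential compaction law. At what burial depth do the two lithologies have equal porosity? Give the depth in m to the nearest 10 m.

1460 m

Working in km (1 km = 1000 m; c in km⁻¹ = c in m⁻¹ × 1000):
Set φ₀ₐ e^(−cₐd) = φ₀ᵦ e^(−cᵦd) ⇒ ln(φ₀ₐ/φ₀ᵦ) = (cₐ − cᵦ)·d
d = ln(0.38/0.48) / (0.28 − 0.44) = -0.2336 / -0.16 = 1.460 km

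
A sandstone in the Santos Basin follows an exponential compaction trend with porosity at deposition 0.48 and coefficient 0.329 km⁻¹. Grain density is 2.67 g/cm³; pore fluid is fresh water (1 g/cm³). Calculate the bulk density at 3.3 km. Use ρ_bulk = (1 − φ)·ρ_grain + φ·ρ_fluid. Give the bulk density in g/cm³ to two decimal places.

2.40 g/cm³

Porosity at depth: n = 0.48·exp(−0.329×3.3) = 0.48×0.3377 = 0.1621
Bulk density: ρ_b = (1−n)ρ_g + n·ρ_f = 0.8379×2.67 + 0.1621×1
       = 2.237 + 0.162 = 2.399 g/cm³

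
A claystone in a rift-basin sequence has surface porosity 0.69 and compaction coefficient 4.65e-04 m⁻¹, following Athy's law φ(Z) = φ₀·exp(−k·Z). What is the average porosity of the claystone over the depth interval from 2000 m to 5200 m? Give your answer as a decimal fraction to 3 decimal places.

Working in km (1 km = 1000 m; k in km⁻¹ = k in m⁻¹ × 1000):
⟨φ⟩ = (1/(Z₂−Z₁)) ∫ φ₀ e^(−kZ) dZ = φ₀·(e^(−k·Z₁) − e^(−k·Z₂)) / (k·(Z₂−Z₁))
e^(−0.465×2) = 0.3946; e^(−0.465×5.2) = 0.0891
⟨φ⟩ = 0.69 × (0.3946 − 0.0891) / (0.465 × 3.2) = 0.69 × 0.2053 = 0.1416

0.142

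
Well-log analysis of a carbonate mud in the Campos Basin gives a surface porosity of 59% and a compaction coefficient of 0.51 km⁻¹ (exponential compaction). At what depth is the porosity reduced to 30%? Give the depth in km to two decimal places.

1.33 km

Invert Athy's law: Z = ln(phi₀/phi) / c
Z = ln(0.59/0.3) / 0.51 = ln(1.967) / 0.51 = 0.6763 / 0.51 = 1.326 km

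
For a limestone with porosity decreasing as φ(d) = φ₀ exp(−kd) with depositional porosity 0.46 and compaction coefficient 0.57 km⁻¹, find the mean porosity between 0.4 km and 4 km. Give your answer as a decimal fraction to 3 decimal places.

0.156

⟨φ⟩ = (1/(d₂−d₁)) ∫ φ₀ e^(−kd) dd = φ₀·(e^(−k·d₁) − e^(−k·d₂)) / (k·(d₂−d₁))
e^(−0.57×0.4) = 0.7961; e^(−0.57×4) = 0.1023
⟨φ⟩ = 0.46 × (0.7961 − 0.1023) / (0.57 × 3.6) = 0.46 × 0.3381 = 0.1555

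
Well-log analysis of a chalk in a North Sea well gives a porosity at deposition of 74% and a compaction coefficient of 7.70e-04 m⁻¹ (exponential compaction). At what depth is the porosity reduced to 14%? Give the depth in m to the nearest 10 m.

2160 m

Working in km (1 km = 1000 m; k in km⁻¹ = k in m⁻¹ × 1000):
Invert Athy's law: Z = ln(phi₀/phi) / k
Z = ln(0.74/0.14) / 0.77 = ln(5.286) / 0.77 = 1.6650 / 0.77 = 2.162 km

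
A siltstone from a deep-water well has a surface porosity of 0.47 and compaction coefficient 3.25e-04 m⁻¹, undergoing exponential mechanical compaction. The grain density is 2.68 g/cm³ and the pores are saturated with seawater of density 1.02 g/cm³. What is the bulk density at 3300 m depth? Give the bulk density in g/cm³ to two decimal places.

Working in km (1 km = 1000 m; β in km⁻¹ = β in m⁻¹ × 1000):
Porosity at depth: phi = 0.47·exp(−0.325×3.3) = 0.47×0.3422 = 0.1608
Bulk density: ρ_b = (1−phi)ρ_g + phi·ρ_f = 0.8392×2.68 + 0.1608×1.02
       = 2.249 + 0.164 = 2.413 g/cm³

2.41 g/cm³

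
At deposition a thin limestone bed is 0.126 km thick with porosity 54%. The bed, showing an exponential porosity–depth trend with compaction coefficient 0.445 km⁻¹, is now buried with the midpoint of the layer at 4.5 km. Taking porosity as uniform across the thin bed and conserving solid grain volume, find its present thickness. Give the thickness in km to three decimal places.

0.063 km

Porosity at 4.5 km: phi = 0.54·exp(−0.445×4.5) = 0.0729
Solid-volume conservation: h(1−phi) = h₀(1−phi₀) ⇒ h = h₀·(1−phi₀)/(1−phi)
h = 0.126 × (1 − 0.54)/(1 − 0.0729) = 0.126 × 0.4962 = 0.0625 km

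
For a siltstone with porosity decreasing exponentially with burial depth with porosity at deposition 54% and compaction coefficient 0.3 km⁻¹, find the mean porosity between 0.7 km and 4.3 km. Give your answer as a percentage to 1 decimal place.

26.8%

⟨phi⟩ = (1/(Z₂−Z₁)) ∫ phi₀ e^(−cZ) dZ = phi₀·(e^(−c·Z₁) − e^(−c·Z₂)) / (c·(Z₂−Z₁))
e^(−0.3×0.7) = 0.8106; e^(−0.3×4.3) = 0.2753
⟨phi⟩ = 0.54 × (0.8106 − 0.2753) / (0.3 × 3.6) = 0.54 × 0.4957 = 0.2677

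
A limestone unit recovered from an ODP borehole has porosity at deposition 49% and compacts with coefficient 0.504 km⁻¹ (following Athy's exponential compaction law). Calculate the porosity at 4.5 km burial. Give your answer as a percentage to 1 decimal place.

phi = phi₀·exp(−β·d) = 0.49 × exp(−0.504 × 4.5) = 0.49 × exp(−2.268)
  = 0.49 × 0.1035 = 0.0507

5.1%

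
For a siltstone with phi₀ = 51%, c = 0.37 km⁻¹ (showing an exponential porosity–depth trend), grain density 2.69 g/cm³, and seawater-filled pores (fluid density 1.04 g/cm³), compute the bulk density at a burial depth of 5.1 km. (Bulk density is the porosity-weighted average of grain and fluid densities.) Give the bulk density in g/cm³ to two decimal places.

2.56 g/cm³

Porosity at depth: phi = 0.51·exp(−0.37×5.1) = 0.51×0.1515 = 0.0773
Bulk density: ρ_b = (1−phi)ρ_g + phi·ρ_f = 0.9227×2.69 + 0.0773×1.04
       = 2.482 + 0.080 = 2.562 g/cm³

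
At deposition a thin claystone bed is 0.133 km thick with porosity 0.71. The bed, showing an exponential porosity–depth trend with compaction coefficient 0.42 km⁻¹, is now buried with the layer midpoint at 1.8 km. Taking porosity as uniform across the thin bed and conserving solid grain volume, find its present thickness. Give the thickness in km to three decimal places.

0.058 km

Porosity at 1.8 km: φ = 0.71·exp(−0.42×1.8) = 0.3334
Solid-volume conservation: h(1−φ) = h₀(1−φ₀) ⇒ h = h₀·(1−φ₀)/(1−φ)
h = 0.133 × (1 − 0.71)/(1 − 0.3334) = 0.133 × 0.4350 = 0.0579 km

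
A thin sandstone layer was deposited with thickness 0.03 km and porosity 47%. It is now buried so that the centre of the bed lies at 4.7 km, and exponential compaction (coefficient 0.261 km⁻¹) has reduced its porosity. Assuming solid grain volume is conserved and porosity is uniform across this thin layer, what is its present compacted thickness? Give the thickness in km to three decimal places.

0.018 km

Porosity at 4.7 km: n = 0.47·exp(−0.261×4.7) = 0.1378
Solid-volume conservation: h(1−n) = h₀(1−n₀) ⇒ h = h₀·(1−n₀)/(1−n)
h = 0.03 × (1 − 0.47)/(1 − 0.1378) = 0.03 × 0.6147 = 0.0184 km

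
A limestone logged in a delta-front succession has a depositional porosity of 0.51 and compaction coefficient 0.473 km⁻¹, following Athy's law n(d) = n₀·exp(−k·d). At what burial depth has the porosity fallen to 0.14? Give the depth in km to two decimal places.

Invert Athy's law: d = ln(n₀/n) / k
d = ln(0.51/0.14) / 0.473 = ln(3.643) / 0.473 = 1.2928 / 0.473 = 2.733 km

2.73 km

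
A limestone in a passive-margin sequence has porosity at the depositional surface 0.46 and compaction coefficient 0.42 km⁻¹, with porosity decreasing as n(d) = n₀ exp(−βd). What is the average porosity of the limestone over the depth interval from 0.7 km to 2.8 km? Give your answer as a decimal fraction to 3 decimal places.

⟨n⟩ = (1/(d₂−d₁)) ∫ n₀ e^(−βd) dd = n₀·(e^(−β·d₁) − e^(−β·d₂)) / (β·(d₂−d₁))
e^(−0.42×0.7) = 0.7453; e^(−0.42×2.8) = 0.3085
⟨n⟩ = 0.46 × (0.7453 − 0.3085) / (0.42 × 2.1) = 0.46 × 0.4952 = 0.2278

0.228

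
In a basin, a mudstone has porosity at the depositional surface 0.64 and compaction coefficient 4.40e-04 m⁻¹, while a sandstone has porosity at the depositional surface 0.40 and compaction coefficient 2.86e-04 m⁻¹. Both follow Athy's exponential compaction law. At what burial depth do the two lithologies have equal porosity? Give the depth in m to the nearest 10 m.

Working in km (1 km = 1000 m; k in km⁻¹ = k in m⁻¹ × 1000):
Set phi₀ₐ e^(−kₐd) = phi₀ᵦ e^(−kᵦd) ⇒ ln(phi₀ₐ/phi₀ᵦ) = (kₐ − kᵦ)·d
d = ln(0.64/0.4) / (0.44 − 0.286) = 0.4700 / 0.154 = 3.052 km

3050 m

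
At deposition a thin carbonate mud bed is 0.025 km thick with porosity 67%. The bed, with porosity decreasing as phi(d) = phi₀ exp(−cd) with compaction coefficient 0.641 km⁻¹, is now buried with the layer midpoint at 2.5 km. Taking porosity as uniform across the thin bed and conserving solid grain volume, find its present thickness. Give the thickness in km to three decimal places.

Porosity at 2.5 km: phi = 0.67·exp(−0.641×2.5) = 0.1349
Solid-volume conservation: h(1−phi) = h₀(1−phi₀) ⇒ h = h₀·(1−phi₀)/(1−phi)
h = 0.025 × (1 − 0.67)/(1 − 0.1349) = 0.025 × 0.3815 = 0.0095 km

0.010 km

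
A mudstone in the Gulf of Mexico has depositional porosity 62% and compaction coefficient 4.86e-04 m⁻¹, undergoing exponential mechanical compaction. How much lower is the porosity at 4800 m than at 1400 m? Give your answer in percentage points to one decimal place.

Working in km (1 km = 1000 m; k in km⁻¹ = k in m⁻¹ × 1000):
n(1.4) = 0.62·e^(−0.486×1.4) = 0.3140
n(4.8) = 0.62·e^(−0.486×4.8) = 0.0602
Δn = 0.3140 − 0.0602 = 0.2538

25.4 percentage points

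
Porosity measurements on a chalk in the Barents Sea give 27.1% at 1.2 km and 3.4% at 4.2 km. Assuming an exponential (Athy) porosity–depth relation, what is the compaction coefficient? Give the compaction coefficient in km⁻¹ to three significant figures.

Athy: φ(z) = φ₀ e^(−cz) ⇒ φ₁/φ₂ = e^{c(z₂−z₁)} ⇒ c = ln(φ₁/φ₂)/(z₂−z₁)
c = ln(0.271/0.034) / (4.2 − 1.2) = ln(7.971) / 3 = 2.0758 / 3 = 0.6919 km⁻¹

0.692 km⁻¹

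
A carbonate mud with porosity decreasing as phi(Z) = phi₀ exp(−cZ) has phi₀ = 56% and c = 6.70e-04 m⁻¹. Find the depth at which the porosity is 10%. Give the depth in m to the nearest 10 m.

Working in km (1 km = 1000 m; c in km⁻¹ = c in m⁻¹ × 1000):
Invert Athy's law: Z = ln(phi₀/phi) / c
Z = ln(0.56/0.1) / 0.67 = ln(5.6) / 0.67 = 1.7228 / 0.67 = 2.571 km

2570 m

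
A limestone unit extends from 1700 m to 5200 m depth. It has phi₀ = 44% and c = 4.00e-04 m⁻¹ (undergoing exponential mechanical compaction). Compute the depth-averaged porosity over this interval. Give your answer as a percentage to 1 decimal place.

Working in km (1 km = 1000 m; c in km⁻¹ = c in m⁻¹ × 1000):
⟨phi⟩ = (1/(d₂−d₁)) ∫ phi₀ e^(−cd) dd = phi₀·(e^(−c·d₁) − e^(−c·d₂)) / (c·(d₂−d₁))
e^(−0.4×1.7) = 0.5066; e^(−0.4×5.2) = 0.1249
⟨phi⟩ = 0.44 × (0.5066 − 0.1249) / (0.4 × 3.5) = 0.44 × 0.2726 = 0.1200

12.0%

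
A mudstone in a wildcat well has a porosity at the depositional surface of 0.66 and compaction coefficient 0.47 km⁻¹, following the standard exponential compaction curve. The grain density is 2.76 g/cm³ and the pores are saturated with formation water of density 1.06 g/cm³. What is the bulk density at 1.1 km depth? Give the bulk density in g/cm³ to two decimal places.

Porosity at depth: phi = 0.66·exp(−0.47×1.1) = 0.66×0.5963 = 0.3936
Bulk density: ρ_b = (1−phi)ρ_g + phi·ρ_f = 0.6064×2.76 + 0.3936×1.06
       = 1.674 + 0.417 = 2.091 g/cm³

2.09 g/cm³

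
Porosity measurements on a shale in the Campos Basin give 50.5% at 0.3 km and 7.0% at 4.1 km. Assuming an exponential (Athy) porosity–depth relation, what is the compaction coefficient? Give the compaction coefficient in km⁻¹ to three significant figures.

Athy: phi(d) = phi₀ e^(−βd) ⇒ phi₁/phi₂ = e^{β(d₂−d₁)} ⇒ β = ln(phi₁/phi₂)/(d₂−d₁)
β = ln(0.505/0.07) / (4.1 − 0.3) = ln(7.214) / 3.8 = 1.9761 / 3.8 = 0.52 km⁻¹

0.520 km⁻¹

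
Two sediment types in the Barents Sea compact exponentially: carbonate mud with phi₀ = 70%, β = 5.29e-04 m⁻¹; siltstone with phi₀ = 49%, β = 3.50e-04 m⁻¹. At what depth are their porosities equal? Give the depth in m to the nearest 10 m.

1990 m

Working in km (1 km = 1000 m; β in km⁻¹ = β in m⁻¹ × 1000):
Set phi₀ₐ e^(−βₐZ) = phi₀ᵦ e^(−βᵦZ) ⇒ ln(phi₀ₐ/phi₀ᵦ) = (βₐ − βᵦ)·Z
Z = ln(0.7/0.49) / (0.529 − 0.35) = 0.3567 / 0.179 = 1.993 km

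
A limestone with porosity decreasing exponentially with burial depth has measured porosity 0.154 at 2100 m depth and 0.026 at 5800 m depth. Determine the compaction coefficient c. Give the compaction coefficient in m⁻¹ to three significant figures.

Working in km (1 km = 1000 m; c in km⁻¹ = c in m⁻¹ × 1000):
Athy: φ(d) = φ₀ e^(−cd) ⇒ φ₁/φ₂ = e^{c(d₂−d₁)} ⇒ c = ln(φ₁/φ₂)/(d₂−d₁)
c = ln(0.154/0.026) / (5.8 − 2.1) = ln(5.923) / 3.7 = 1.7789 / 3.7 = 0.4808 km⁻¹

0.000481 m⁻¹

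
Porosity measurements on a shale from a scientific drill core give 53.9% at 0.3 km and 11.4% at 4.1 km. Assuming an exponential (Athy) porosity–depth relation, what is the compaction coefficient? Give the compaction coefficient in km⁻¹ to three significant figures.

Athy: φ(Z) = φ₀ e^(−βZ) ⇒ φ₁/φ₂ = e^{β(Z₂−Z₁)} ⇒ β = ln(φ₁/φ₂)/(Z₂−Z₁)
β = ln(0.539/0.114) / (4.1 − 0.3) = ln(4.728) / 3.8 = 1.5535 / 3.8 = 0.4088 km⁻¹

0.409 km⁻¹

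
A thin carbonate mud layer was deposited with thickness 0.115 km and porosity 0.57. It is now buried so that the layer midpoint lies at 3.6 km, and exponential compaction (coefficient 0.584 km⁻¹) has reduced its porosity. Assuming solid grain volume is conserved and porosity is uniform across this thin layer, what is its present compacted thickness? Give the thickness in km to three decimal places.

Porosity at 3.6 km: phi = 0.57·exp(−0.584×3.6) = 0.0696
Solid-volume conservation: h(1−phi) = h₀(1−phi₀) ⇒ h = h₀·(1−phi₀)/(1−phi)
h = 0.115 × (1 − 0.57)/(1 − 0.0696) = 0.115 × 0.4622 = 0.0532 km

0.053 km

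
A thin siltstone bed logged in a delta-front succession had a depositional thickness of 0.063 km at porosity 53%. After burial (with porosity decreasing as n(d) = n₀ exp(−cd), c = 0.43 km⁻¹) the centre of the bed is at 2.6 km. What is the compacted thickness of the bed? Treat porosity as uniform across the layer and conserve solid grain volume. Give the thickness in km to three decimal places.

0.036 km

Porosity at 2.6 km: n = 0.53·exp(−0.43×2.6) = 0.1733
Solid-volume conservation: h(1−n) = h₀(1−n₀) ⇒ h = h₀·(1−n₀)/(1−n)
h = 0.063 × (1 − 0.53)/(1 − 0.1733) = 0.063 × 0.5685 = 0.0358 km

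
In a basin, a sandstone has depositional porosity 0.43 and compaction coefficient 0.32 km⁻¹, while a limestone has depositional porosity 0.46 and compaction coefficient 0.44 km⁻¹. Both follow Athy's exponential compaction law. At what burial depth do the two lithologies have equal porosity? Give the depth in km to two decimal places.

0.56 km

Set φ₀ₐ e^(−βₐz) = φ₀ᵦ e^(−βᵦz) ⇒ ln(φ₀ₐ/φ₀ᵦ) = (βₐ − βᵦ)·z
z = ln(0.43/0.46) / (0.32 − 0.44) = -0.0674 / -0.12 = 0.562 km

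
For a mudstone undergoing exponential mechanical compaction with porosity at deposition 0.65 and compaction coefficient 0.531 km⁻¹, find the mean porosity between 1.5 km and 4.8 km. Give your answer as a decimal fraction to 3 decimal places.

0.138

⟨n⟩ = (1/(Z₂−Z₁)) ∫ n₀ e^(−βZ) dZ = n₀·(e^(−β·Z₁) − e^(−β·Z₂)) / (β·(Z₂−Z₁))
e^(−0.531×1.5) = 0.4509; e^(−0.531×4.8) = 0.0782
⟨n⟩ = 0.65 × (0.4509 − 0.0782) / (0.531 × 3.3) = 0.65 × 0.2127 = 0.1383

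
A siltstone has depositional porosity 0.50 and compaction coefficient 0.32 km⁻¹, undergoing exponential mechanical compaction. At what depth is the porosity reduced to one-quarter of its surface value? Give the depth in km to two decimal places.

4.33 km

n/n₀ = 1/4 ⇒ exp(−k·z) = 1/4 ⇒ z = ln(4) / k
z = 1.3863 / 0.32 = 4.332 km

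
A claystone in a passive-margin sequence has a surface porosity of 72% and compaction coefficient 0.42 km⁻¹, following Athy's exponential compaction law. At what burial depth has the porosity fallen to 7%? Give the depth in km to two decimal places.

5.55 km

Invert Athy's law: Z = ln(n₀/n) / β
Z = ln(0.72/0.07) / 0.42 = ln(10.29) / 0.42 = 2.3308 / 0.42 = 5.549 km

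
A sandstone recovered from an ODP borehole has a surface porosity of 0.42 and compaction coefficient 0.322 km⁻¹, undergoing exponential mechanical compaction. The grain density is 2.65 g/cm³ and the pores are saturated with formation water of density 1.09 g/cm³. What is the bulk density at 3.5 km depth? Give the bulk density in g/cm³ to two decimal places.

2.44 g/cm³

Porosity at depth: phi = 0.42·exp(−0.322×3.5) = 0.42×0.3240 = 0.1361
Bulk density: ρ_b = (1−phi)ρ_g + phi·ρ_f = 0.8639×2.65 + 0.1361×1.09
       = 2.289 + 0.148 = 2.438 g/cm³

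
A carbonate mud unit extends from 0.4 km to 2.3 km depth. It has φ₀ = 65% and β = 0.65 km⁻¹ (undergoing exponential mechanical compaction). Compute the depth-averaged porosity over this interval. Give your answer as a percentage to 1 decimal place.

28.8%

⟨φ⟩ = (1/(d₂−d₁)) ∫ φ₀ e^(−βd) dd = φ₀·(e^(−β·d₁) − e^(−β·d₂)) / (β·(d₂−d₁))
e^(−0.65×0.4) = 0.7711; e^(−0.65×2.3) = 0.2242
⟨φ⟩ = 0.65 × (0.7711 − 0.2242) / (0.65 × 1.9) = 0.65 × 0.4428 = 0.2878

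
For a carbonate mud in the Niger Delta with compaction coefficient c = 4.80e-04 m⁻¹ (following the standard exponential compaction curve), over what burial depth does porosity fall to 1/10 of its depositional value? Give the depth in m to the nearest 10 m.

4800 m

Working in km (1 km = 1000 m; c in km⁻¹ = c in m⁻¹ × 1000):
φ/φ₀ = 1/10 ⇒ exp(−c·Z) = 1/10 ⇒ Z = ln(10) / c
Z = 2.3026 / 0.48 = 4.797 km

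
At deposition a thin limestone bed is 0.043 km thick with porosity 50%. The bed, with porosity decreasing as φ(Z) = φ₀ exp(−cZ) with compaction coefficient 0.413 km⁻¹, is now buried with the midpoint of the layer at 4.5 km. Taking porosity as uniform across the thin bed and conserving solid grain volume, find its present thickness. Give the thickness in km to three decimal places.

Porosity at 4.5 km: φ = 0.5·exp(−0.413×4.5) = 0.0780
Solid-volume conservation: h(1−φ) = h₀(1−φ₀) ⇒ h = h₀·(1−φ₀)/(1−φ)
h = 0.043 × (1 − 0.5)/(1 − 0.0780) = 0.043 × 0.5423 = 0.0233 km

0.023 km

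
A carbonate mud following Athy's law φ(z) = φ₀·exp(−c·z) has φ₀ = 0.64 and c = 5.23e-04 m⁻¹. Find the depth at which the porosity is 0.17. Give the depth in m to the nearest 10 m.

2530 m

Working in km (1 km = 1000 m; c in km⁻¹ = c in m⁻¹ × 1000):
Invert Athy's law: z = ln(φ₀/φ) / c
z = ln(0.64/0.17) / 0.523 = ln(3.765) / 0.523 = 1.3257 / 0.523 = 2.535 km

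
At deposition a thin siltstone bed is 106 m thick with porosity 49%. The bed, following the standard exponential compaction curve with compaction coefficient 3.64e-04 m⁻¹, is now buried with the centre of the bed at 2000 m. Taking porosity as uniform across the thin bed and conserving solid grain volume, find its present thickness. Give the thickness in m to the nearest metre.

71 m

Working in km (1 km = 1000 m; β in km⁻¹ = β in m⁻¹ × 1000):
Porosity at 2 km: n = 0.49·exp(−0.364×2) = 0.2366
Solid-volume conservation: h(1−n) = h₀(1−n₀) ⇒ h = h₀·(1−n₀)/(1−n)
h = 0.106 × (1 − 0.49)/(1 − 0.2366) = 0.106 × 0.6681 = 0.0708 km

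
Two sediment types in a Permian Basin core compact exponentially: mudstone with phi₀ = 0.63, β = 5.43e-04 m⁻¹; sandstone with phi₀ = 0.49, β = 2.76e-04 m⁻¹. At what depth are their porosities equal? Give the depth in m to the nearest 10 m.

940 m

Working in km (1 km = 1000 m; β in km⁻¹ = β in m⁻¹ × 1000):
Set phi₀ₐ e^(−βₐz) = phi₀ᵦ e^(−βᵦz) ⇒ ln(phi₀ₐ/phi₀ᵦ) = (βₐ − βᵦ)·z
z = ln(0.63/0.49) / (0.543 − 0.276) = 0.2513 / 0.267 = 0.941 km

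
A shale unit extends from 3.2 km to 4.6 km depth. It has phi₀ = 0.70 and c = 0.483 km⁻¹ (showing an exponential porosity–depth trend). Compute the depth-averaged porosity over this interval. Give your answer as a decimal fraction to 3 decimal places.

0.108

⟨phi⟩ = (1/(d₂−d₁)) ∫ phi₀ e^(−cd) dd = phi₀·(e^(−c·d₁) − e^(−c·d₂)) / (c·(d₂−d₁))
e^(−0.483×3.2) = 0.2132; e^(−0.483×4.6) = 0.1084
⟨phi⟩ = 0.7 × (0.2132 − 0.1084) / (0.483 × 1.4) = 0.7 × 0.1549 = 0.1085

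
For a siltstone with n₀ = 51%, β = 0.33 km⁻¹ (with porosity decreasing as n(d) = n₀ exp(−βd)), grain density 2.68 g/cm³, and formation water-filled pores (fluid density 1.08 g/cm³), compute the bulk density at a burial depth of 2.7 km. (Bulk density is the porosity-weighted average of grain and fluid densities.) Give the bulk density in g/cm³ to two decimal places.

Porosity at depth: n = 0.51·exp(−0.33×2.7) = 0.51×0.4102 = 0.2092
Bulk density: ρ_b = (1−n)ρ_g + n·ρ_f = 0.7908×2.68 + 0.2092×1.08
       = 2.119 + 0.226 = 2.345 g/cm³

2.35 g/cm³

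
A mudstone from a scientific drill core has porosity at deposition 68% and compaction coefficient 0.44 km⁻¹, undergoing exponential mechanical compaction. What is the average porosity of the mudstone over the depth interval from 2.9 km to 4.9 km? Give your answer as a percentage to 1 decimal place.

12.6%

⟨n⟩ = (1/(d₂−d₁)) ∫ n₀ e^(−βd) dd = n₀·(e^(−β·d₁) − e^(−β·d₂)) / (β·(d₂−d₁))
e^(−0.44×2.9) = 0.2792; e^(−0.44×4.9) = 0.1158
⟨n⟩ = 0.68 × (0.2792 − 0.1158) / (0.44 × 2) = 0.68 × 0.1856 = 0.1262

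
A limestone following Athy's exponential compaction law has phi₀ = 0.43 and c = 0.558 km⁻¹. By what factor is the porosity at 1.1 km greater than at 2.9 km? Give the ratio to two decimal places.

2.73

phi(Z₁)/phi(Z₂) = e^(−c·Z₁)/e^(−c·Z₂) = e^{c(Z₂−Z₁)}
= exp(0.558 × 1.8) = exp(1.004) = 2.7303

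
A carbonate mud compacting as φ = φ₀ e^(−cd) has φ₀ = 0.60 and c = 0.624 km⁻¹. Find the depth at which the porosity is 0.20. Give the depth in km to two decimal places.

1.76 km

Invert Athy's law: d = ln(φ₀/φ) / c
d = ln(0.6/0.2) / 0.624 = ln(3) / 0.624 = 1.0986 / 0.624 = 1.761 km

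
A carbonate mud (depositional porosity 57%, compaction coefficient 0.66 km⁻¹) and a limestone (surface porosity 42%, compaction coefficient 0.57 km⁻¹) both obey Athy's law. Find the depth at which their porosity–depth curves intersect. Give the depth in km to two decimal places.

Set phi₀ₐ e^(−kₐZ) = phi₀ᵦ e^(−kᵦZ) ⇒ ln(phi₀ₐ/phi₀ᵦ) = (kₐ − kᵦ)·Z
Z = ln(0.57/0.42) / (0.66 − 0.57) = 0.3054 / 0.09 = 3.393 km

3.39 km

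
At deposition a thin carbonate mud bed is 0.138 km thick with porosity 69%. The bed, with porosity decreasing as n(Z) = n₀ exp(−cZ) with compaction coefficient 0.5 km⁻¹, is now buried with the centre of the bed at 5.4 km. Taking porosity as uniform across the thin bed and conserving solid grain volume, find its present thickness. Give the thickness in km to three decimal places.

Porosity at 5.4 km: n = 0.69·exp(−0.5×5.4) = 0.0464
Solid-volume conservation: h(1−n) = h₀(1−n₀) ⇒ h = h₀·(1−n₀)/(1−n)
h = 0.138 × (1 − 0.69)/(1 − 0.0464) = 0.138 × 0.3251 = 0.0449 km

0.045 km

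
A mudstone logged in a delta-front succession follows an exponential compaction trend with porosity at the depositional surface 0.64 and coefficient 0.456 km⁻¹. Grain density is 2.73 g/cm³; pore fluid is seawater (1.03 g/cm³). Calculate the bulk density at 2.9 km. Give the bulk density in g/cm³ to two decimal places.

Porosity at depth: phi = 0.64·exp(−0.456×2.9) = 0.64×0.2665 = 0.1706
Bulk density: ρ_b = (1−phi)ρ_g + phi·ρ_f = 0.8294×2.73 + 0.1706×1.03
       = 2.264 + 0.176 = 2.440 g/cm³

2.44 g/cm³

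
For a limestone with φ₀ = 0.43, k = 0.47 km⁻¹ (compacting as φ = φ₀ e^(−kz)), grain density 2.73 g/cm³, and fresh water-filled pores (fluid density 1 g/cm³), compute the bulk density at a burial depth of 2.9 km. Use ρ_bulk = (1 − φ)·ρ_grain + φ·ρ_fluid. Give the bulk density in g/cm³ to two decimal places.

Porosity at depth: φ = 0.43·exp(−0.47×2.9) = 0.43×0.2559 = 0.1100
Bulk density: ρ_b = (1−φ)ρ_g + φ·ρ_f = 0.8900×2.73 + 0.1100×1
       = 2.430 + 0.110 = 2.540 g/cm³

2.54 g/cm³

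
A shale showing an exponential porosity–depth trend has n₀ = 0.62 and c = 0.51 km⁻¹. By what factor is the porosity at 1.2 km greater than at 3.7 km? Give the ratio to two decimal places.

3.58

n(d₁)/n(d₂) = e^(−c·d₁)/e^(−c·d₂) = e^{c(d₂−d₁)}
= exp(0.51 × 2.5) = exp(1.275) = 3.5787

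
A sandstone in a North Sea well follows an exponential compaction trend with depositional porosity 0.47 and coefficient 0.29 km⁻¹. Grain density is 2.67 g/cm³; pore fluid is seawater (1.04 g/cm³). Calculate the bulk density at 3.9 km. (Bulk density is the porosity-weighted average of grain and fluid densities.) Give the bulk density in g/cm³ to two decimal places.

Porosity at depth: φ = 0.47·exp(−0.29×3.9) = 0.47×0.3227 = 0.1517
Bulk density: ρ_b = (1−φ)ρ_g + φ·ρ_f = 0.8483×2.67 + 0.1517×1.04
       = 2.265 + 0.158 = 2.423 g/cm³

2.42 g/cm³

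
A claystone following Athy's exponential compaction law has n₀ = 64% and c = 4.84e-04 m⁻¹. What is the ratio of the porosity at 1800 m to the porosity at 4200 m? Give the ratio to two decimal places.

3.20

Working in km (1 km = 1000 m; c in km⁻¹ = c in m⁻¹ × 1000):
n(Z₁)/n(Z₂) = e^(−c·Z₁)/e^(−c·Z₂) = e^{c(Z₂−Z₁)}
= exp(0.484 × 2.4) = exp(1.162) = 3.1950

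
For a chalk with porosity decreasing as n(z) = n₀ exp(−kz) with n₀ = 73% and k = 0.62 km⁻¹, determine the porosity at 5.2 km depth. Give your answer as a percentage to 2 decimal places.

2.91%

n = n₀·exp(−k·z) = 0.73 × exp(−0.62 × 5.2) = 0.73 × exp(−3.224)
  = 0.73 × 0.0398 = 0.0291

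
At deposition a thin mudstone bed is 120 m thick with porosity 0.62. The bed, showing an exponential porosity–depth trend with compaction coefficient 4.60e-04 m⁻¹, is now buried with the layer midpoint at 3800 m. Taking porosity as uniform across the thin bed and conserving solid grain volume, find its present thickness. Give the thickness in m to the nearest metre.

Working in km (1 km = 1000 m; c in km⁻¹ = c in m⁻¹ × 1000):
Porosity at 3.8 km: φ = 0.62·exp(−0.46×3.8) = 0.1080
Solid-volume conservation: h(1−φ) = h₀(1−φ₀) ⇒ h = h₀·(1−φ₀)/(1−φ)
h = 0.12 × (1 − 0.62)/(1 − 0.1080) = 0.12 × 0.4260 = 0.0511 km

51 m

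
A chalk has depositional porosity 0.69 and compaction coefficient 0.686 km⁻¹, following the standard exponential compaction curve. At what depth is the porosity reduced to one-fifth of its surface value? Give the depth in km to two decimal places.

φ/φ₀ = 1/5 ⇒ exp(−β·z) = 1/5 ⇒ z = ln(5) / β
z = 1.6094 / 0.686 = 2.346 km

2.35 km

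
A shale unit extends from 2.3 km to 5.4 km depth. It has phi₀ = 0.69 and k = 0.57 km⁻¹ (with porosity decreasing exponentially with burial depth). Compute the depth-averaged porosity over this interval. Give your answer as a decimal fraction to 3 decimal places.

⟨phi⟩ = (1/(d₂−d₁)) ∫ phi₀ e^(−kd) dd = phi₀·(e^(−k·d₁) − e^(−k·d₂)) / (k·(d₂−d₁))
e^(−0.57×2.3) = 0.2696; e^(−0.57×5.4) = 0.0461
⟨phi⟩ = 0.69 × (0.2696 − 0.0461) / (0.57 × 3.1) = 0.69 × 0.1265 = 0.0873

0.087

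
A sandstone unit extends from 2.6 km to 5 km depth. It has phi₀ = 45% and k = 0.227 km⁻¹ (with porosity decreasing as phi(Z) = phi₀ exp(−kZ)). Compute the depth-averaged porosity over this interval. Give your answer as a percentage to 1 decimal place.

⟨phi⟩ = (1/(Z₂−Z₁)) ∫ phi₀ e^(−kZ) dZ = phi₀·(e^(−k·Z₁) − e^(−k·Z₂)) / (k·(Z₂−Z₁))
e^(−0.227×2.6) = 0.5542; e^(−0.227×5) = 0.3214
⟨phi⟩ = 0.45 × (0.5542 − 0.3214) / (0.227 × 2.4) = 0.45 × 0.4273 = 0.1923

19.2%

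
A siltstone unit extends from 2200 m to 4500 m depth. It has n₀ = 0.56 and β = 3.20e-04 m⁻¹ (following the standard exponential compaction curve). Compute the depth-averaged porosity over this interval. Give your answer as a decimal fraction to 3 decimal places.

Working in km (1 km = 1000 m; β in km⁻¹ = β in m⁻¹ × 1000):
⟨n⟩ = (1/(d₂−d₁)) ∫ n₀ e^(−βd) dd = n₀·(e^(−β·d₁) − e^(−β·d₂)) / (β·(d₂−d₁))
e^(−0.32×2.2) = 0.4946; e^(−0.32×4.5) = 0.2369
⟨n⟩ = 0.56 × (0.4946 − 0.2369) / (0.32 × 2.3) = 0.56 × 0.3501 = 0.1961

0.196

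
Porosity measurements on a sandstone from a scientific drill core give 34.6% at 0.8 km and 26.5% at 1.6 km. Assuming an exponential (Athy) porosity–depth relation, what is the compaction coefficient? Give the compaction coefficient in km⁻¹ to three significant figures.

Athy: n(Z) = n₀ e^(−βZ) ⇒ n₁/n₂ = e^{β(Z₂−Z₁)} ⇒ β = ln(n₁/n₂)/(Z₂−Z₁)
β = ln(0.346/0.265) / (1.6 − 0.8) = ln(1.306) / 0.8 = 0.2667 / 0.8 = 0.3334 km⁻¹

0.333 km⁻¹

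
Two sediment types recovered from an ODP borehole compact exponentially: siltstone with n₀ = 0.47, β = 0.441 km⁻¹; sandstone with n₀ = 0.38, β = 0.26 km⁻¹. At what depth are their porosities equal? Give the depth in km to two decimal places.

Set n₀ₐ e^(−βₐd) = n₀ᵦ e^(−βᵦd) ⇒ ln(n₀ₐ/n₀ᵦ) = (βₐ − βᵦ)·d
d = ln(0.47/0.38) / (0.441 − 0.26) = 0.2126 / 0.181 = 1.174 km

1.17 km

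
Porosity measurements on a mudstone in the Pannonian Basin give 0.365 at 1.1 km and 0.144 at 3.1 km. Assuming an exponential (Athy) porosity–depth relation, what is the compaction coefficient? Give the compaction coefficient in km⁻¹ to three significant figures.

0.465 km⁻¹

Athy: φ(d) = φ₀ e^(−cd) ⇒ φ₁/φ₂ = e^{c(d₂−d₁)} ⇒ c = ln(φ₁/φ₂)/(d₂−d₁)
c = ln(0.365/0.144) / (3.1 − 1.1) = ln(2.535) / 2 = 0.9301 / 2 = 0.465 km⁻¹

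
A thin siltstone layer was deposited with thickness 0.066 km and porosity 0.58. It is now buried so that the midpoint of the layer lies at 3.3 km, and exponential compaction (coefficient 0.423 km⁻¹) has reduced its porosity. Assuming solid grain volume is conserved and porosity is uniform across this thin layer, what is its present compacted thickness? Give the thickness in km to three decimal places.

Porosity at 3.3 km: φ = 0.58·exp(−0.423×3.3) = 0.1436
Solid-volume conservation: h(1−φ) = h₀(1−φ₀) ⇒ h = h₀·(1−φ₀)/(1−φ)
h = 0.066 × (1 − 0.58)/(1 − 0.1436) = 0.066 × 0.4904 = 0.0324 km

0.032 km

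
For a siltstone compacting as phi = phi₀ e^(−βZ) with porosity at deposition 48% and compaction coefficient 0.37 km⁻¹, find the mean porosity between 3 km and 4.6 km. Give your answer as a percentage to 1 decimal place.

11.9%

⟨phi⟩ = (1/(Z₂−Z₁)) ∫ phi₀ e^(−βZ) dZ = phi₀·(e^(−β·Z₁) − e^(−β·Z₂)) / (β·(Z₂−Z₁))
e^(−0.37×3) = 0.3296; e^(−0.37×4.6) = 0.1823
⟨phi⟩ = 0.48 × (0.3296 − 0.1823) / (0.37 × 1.6) = 0.48 × 0.2487 = 0.1194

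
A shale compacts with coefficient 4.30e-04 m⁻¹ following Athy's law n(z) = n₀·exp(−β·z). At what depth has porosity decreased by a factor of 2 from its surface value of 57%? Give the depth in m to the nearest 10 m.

Working in km (1 km = 1000 m; β in km⁻¹ = β in m⁻¹ × 1000):
n/n₀ = 1/2 ⇒ exp(−β·z) = 1/2 ⇒ z = ln(2) / β
z = 0.6931 / 0.43 = 1.612 km

1610 m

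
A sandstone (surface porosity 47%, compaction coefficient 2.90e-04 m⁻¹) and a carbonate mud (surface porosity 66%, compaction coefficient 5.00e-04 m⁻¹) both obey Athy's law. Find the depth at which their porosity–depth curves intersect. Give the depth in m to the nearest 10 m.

1620 m

Working in km (1 km = 1000 m; k in km⁻¹ = k in m⁻¹ × 1000):
Set phi₀ₐ e^(−kₐd) = phi₀ᵦ e^(−kᵦd) ⇒ ln(phi₀ₐ/phi₀ᵦ) = (kₐ − kᵦ)·d
d = ln(0.47/0.66) / (0.29 − 0.5) = -0.3395 / -0.21 = 1.617 km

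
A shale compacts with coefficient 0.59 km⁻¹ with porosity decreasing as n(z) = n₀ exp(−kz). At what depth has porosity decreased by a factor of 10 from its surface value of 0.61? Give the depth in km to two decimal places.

3.90 km

n/n₀ = 1/10 ⇒ exp(−k·z) = 1/10 ⇒ z = ln(10) / k
z = 2.3026 / 0.59 = 3.903 km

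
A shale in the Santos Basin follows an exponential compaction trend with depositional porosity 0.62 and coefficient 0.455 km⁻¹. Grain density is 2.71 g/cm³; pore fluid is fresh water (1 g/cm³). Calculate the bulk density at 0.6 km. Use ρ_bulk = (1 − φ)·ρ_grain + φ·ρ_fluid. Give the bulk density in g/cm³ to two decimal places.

1.90 g/cm³

Porosity at depth: φ = 0.62·exp(−0.455×0.6) = 0.62×0.7611 = 0.4719
Bulk density: ρ_b = (1−φ)ρ_g + φ·ρ_f = 0.5281×2.71 + 0.4719×1
       = 1.431 + 0.472 = 1.903 g/cm³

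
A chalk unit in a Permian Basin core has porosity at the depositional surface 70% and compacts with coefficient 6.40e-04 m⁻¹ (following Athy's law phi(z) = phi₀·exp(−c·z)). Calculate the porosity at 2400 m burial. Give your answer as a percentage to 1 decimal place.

15.1%

Working in km (1 km = 1000 m; c in km⁻¹ = c in m⁻¹ × 1000):
phi = phi₀·exp(−c·z) = 0.7 × exp(−0.64 × 2.4) = 0.7 × exp(−1.536)
  = 0.7 × 0.2152 = 0.1507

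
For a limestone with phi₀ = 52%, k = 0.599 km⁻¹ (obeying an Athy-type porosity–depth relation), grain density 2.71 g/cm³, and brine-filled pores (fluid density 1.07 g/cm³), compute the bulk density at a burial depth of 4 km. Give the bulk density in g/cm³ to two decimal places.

Porosity at depth: phi = 0.52·exp(−0.599×4) = 0.52×0.0911 = 0.0474
Bulk density: ρ_b = (1−phi)ρ_g + phi·ρ_f = 0.9526×2.71 + 0.0474×1.07
       = 2.582 + 0.051 = 2.632 g/cm³

2.63 g/cm³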